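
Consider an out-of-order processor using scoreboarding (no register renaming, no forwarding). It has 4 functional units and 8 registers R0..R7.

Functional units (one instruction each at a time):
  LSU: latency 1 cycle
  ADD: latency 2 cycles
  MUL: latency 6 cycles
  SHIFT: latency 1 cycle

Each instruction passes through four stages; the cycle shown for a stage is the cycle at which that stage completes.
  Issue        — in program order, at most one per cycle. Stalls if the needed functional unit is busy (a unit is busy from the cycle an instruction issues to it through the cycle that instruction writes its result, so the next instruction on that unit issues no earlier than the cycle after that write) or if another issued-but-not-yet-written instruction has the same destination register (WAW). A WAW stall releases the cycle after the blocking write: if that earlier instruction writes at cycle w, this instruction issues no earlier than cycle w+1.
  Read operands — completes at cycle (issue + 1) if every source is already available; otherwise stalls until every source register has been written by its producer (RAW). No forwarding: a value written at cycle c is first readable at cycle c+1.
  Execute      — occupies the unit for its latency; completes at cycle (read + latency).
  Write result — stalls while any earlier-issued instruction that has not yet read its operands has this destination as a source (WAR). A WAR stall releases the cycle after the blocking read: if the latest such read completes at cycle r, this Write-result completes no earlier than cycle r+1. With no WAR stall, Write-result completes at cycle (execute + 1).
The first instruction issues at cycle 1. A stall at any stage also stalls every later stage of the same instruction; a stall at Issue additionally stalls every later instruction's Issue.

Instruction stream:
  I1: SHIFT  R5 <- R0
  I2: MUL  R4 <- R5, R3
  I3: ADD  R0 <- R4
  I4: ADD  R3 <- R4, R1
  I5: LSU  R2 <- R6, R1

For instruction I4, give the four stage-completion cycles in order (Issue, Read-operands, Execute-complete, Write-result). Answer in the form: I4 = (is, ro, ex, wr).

cycle 1: I1 dispatched to SHIFT
cycle 2: I1 operands ready · I2 dispatched to MUL
cycle 3: I1 complete · I3 dispatched to ADD
cycle 4: R5←I1
cycle 5: I2 operands ready
cycle 11: I2 complete
cycle 12: R4←I2
cycle 13: I3 operands ready
cycle 15: I3 complete
cycle 16: R0←I3
cycle 17: I4 dispatched to ADD
cycle 18: I4 operands ready · I5 dispatched to LSU
cycle 19: I5 operands ready
cycle 20: I4 complete · I5 complete
cycle 21: R3←I4 · R2←I5

I4 = (17, 18, 20, 21)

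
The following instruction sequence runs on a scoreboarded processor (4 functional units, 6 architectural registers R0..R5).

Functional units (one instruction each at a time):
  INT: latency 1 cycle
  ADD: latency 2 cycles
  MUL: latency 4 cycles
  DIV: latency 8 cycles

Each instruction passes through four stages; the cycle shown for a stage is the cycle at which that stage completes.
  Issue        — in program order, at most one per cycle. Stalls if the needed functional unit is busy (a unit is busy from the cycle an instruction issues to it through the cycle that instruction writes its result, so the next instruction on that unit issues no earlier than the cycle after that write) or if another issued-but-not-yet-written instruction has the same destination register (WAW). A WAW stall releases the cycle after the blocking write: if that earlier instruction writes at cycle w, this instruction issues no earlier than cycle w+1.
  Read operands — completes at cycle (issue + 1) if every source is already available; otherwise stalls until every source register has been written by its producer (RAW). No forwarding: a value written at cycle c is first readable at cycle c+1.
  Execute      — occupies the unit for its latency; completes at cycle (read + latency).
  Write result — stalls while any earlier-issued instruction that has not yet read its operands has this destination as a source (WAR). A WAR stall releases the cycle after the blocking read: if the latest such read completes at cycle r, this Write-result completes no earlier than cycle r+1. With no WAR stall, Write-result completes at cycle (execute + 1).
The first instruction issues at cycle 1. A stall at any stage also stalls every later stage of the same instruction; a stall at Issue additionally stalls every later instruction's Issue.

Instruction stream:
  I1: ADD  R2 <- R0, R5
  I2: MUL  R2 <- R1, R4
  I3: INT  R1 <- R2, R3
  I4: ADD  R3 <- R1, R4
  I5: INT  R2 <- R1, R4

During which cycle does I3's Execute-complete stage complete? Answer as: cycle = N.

c1: I1 issues→ADD
c2: I1 reads
c4: I1 exec-done
c5: I1 writes R2
c6: I2 issues→MUL
c7: I2 reads · I3 issues→INT
c8: I4 issues→ADD
c11: I2 exec-done
c12: I2 writes R2
c13: I3 reads
c14: I3 exec-done
c15: I3 writes R1
c16: I4 reads · I5 issues→INT
c17: I5 reads
c18: I4 exec-done · I5 exec-done
c19: I4 writes R3 · I5 writes R2

cycle = 14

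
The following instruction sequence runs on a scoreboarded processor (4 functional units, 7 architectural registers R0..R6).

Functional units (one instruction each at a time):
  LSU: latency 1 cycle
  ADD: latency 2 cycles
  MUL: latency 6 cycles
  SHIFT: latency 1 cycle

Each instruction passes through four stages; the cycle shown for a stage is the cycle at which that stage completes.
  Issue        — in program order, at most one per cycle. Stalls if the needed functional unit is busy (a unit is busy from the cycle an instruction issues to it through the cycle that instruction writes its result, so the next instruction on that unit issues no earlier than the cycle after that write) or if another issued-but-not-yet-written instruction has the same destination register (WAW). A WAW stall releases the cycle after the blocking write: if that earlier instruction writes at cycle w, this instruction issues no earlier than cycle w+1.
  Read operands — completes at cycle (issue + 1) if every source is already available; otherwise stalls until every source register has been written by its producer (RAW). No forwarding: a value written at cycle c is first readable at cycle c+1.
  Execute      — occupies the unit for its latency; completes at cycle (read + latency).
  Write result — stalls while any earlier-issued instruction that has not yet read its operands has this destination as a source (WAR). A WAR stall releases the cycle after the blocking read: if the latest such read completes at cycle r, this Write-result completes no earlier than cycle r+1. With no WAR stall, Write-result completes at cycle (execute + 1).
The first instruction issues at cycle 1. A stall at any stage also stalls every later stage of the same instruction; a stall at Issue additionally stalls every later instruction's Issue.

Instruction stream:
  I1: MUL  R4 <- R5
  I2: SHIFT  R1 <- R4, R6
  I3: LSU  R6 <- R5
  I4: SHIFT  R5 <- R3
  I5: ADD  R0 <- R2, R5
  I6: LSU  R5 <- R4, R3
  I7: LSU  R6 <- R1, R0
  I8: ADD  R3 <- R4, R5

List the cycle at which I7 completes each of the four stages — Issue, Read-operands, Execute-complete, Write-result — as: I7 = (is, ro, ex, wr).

[1] issue I1 (MUL)
[2] I1 read-ops | issue I2 (SHIFT)
[3] issue I3 (LSU)
[4] I3 read-ops
[5] I3 finished on LSU
[8] I1 finished on MUL
[9] I1→R4
[10] I2 read-ops
[11] I2 finished on SHIFT | I3→R6
[12] I2→R1
[13] issue I4 (SHIFT)
[14] I4 read-ops | issue I5 (ADD)
[15] I4 finished on SHIFT
[16] I4→R5
[17] I5 read-ops | issue I6 (LSU)
[18] I6 read-ops
[19] I5 finished on ADD | I6 finished on LSU
[20] I5→R0 | I6→R5
[21] issue I7 (LSU)
[22] I7 read-ops | issue I8 (ADD)
[23] I7 finished on LSU | I8 read-ops
[24] I7→R6
[25] I8 finished on ADD
[26] I8→R3

I7 = (21, 22, 23, 24)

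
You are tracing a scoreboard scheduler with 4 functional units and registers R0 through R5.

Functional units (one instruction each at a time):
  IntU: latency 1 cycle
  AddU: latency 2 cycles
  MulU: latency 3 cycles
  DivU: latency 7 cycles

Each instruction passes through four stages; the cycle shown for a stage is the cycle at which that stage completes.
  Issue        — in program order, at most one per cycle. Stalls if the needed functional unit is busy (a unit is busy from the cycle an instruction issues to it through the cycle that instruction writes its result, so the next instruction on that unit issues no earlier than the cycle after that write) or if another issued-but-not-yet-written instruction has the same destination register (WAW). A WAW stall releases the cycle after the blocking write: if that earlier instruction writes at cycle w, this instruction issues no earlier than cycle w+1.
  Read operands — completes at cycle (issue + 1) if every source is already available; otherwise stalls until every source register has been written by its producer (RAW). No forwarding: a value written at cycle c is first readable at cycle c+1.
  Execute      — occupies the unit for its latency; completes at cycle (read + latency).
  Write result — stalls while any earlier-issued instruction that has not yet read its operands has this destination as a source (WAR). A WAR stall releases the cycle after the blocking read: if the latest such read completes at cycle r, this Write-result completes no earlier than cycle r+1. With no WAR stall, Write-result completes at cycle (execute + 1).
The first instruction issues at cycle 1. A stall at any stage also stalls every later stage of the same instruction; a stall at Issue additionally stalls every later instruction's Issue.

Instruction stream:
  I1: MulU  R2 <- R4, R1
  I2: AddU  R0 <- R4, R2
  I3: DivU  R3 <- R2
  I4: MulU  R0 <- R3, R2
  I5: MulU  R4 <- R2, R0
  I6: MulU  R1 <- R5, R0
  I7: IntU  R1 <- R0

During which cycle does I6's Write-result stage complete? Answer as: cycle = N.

cycle = 32

c1: I1 dispatched to MulU
c2: I1 operands ready, I2 dispatched to AddU
c3: I3 dispatched to DivU
c5: I1 complete
c6: R2←I1
c7: I2 operands ready, I3 operands ready
c9: I2 complete
c10: R0←I2
c11: I4 dispatched to MulU
c14: I3 complete
c15: R3←I3
c16: I4 operands ready
c19: I4 complete
c20: R0←I4
c21: I5 dispatched to MulU
c22: I5 operands ready
c25: I5 complete
c26: R4←I5
c27: I6 dispatched to MulU
c28: I6 operands ready
c31: I6 complete
c32: R1←I6
c33: I7 dispatched to IntU
c34: I7 operands ready
c35: I7 complete
c36: R1←I7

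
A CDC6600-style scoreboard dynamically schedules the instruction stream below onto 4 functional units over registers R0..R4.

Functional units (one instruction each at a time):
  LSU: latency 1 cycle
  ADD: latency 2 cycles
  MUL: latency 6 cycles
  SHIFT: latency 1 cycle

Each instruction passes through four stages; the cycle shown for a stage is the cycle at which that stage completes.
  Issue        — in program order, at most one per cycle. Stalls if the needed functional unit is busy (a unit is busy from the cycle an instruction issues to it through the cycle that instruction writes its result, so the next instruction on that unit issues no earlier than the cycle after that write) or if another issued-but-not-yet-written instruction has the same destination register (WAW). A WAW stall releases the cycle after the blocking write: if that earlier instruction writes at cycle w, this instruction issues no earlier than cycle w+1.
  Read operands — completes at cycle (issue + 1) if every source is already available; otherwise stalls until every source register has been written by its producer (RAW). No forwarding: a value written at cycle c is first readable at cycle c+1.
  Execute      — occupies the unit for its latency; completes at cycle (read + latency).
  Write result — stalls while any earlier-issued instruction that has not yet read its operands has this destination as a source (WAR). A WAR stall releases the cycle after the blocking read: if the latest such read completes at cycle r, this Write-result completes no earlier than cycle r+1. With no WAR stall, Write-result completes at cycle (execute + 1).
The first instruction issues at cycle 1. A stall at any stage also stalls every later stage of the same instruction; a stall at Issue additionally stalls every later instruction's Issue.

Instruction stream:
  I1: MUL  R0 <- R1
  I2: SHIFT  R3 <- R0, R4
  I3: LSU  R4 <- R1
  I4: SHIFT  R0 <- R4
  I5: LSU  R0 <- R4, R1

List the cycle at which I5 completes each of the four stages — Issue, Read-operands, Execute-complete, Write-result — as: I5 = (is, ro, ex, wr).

I5 = (17, 18, 19, 20)

t=1  issue I1 (MUL)
t=2  I1 read-ops, issue I2 (SHIFT)
t=3  issue I3 (LSU)
t=4  I3 read-ops
t=5  I3 finished on LSU
t=8  I1 finished on MUL
t=9  I1→R0
t=10  I2 read-ops
t=11  I2 finished on SHIFT, I3→R4
t=12  I2→R3
t=13  issue I4 (SHIFT)
t=14  I4 read-ops
t=15  I4 finished on SHIFT
t=16  I4→R0
t=17  issue I5 (LSU)
t=18  I5 read-ops
t=19  I5 finished on LSU
t=20  I5→R0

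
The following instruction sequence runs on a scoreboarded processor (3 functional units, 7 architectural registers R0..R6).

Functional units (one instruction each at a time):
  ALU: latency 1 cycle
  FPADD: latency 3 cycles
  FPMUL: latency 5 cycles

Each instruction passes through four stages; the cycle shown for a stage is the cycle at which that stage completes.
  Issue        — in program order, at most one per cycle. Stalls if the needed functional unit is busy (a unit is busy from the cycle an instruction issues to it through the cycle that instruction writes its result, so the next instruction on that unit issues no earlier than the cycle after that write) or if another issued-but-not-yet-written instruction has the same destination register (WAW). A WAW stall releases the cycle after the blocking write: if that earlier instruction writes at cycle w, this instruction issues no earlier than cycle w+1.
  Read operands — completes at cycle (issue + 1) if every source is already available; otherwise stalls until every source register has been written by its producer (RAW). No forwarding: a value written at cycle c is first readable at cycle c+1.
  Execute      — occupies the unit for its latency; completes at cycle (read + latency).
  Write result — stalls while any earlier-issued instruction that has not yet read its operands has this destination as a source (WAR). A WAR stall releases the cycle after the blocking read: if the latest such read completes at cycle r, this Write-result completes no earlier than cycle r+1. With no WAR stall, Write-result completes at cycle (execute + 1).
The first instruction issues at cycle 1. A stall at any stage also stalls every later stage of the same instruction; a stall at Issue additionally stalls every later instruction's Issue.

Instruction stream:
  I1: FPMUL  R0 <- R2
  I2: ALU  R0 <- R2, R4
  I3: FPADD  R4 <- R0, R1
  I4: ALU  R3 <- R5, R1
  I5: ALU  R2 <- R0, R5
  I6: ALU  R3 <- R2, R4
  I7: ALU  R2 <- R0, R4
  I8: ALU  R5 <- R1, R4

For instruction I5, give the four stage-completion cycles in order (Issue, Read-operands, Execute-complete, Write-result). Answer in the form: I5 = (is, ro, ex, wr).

I5 = (17, 18, 19, 20)

I1  is:1  ro:2  ex:7  wr:8
I2  is:9  ro:10  ex:11  wr:12  — WAW R0: wait I1 write@8
I3  is:10  ro:13  ex:16  wr:17  — RAW R0: wait I2 write@12
I4  is:13  ro:14  ex:15  wr:16  — struct: ALU busy until I2 writes@12
I5  is:17  ro:18  ex:19  wr:20  — struct: ALU busy until I4 writes@16
I6  is:21  ro:22  ex:23  wr:24  — struct: ALU busy until I5 writes@20
I7  is:25  ro:26  ex:27  wr:28  — struct: ALU busy until I6 writes@24
I8  is:29  ro:30  ex:31  wr:32  — struct: ALU busy until I7 writes@28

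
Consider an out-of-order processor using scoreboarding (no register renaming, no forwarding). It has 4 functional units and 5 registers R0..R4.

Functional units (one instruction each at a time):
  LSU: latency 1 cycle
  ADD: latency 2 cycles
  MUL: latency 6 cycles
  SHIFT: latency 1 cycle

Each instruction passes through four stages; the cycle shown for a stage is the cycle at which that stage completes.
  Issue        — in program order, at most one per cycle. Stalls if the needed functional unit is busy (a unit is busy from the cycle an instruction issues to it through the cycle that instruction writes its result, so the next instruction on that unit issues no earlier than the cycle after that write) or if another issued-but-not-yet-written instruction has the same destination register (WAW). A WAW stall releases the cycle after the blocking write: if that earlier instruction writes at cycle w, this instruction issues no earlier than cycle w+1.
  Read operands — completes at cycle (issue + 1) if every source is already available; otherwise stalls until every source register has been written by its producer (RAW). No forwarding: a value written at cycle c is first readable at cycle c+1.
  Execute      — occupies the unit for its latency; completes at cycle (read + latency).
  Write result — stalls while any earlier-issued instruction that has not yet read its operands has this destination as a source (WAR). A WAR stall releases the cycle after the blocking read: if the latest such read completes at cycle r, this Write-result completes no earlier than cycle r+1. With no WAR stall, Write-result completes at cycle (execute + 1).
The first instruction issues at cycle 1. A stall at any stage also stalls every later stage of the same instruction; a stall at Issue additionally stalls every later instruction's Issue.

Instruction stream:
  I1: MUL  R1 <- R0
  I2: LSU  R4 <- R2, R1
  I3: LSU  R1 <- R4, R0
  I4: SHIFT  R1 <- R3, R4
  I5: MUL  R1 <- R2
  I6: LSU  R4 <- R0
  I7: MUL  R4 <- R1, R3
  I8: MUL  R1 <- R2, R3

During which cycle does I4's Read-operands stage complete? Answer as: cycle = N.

I1 -> (1, 2, 8, 9)
I2 -> (2, 10, 11, 12)  // RAW R1: wait I1 write@9
I3 -> (13, 14, 15, 16)  // struct: LSU busy until I2 writes@12
I4 -> (17, 18, 19, 20)  // WAW R1: wait I3 write@16
I5 -> (21, 22, 28, 29)  // WAW R1: wait I4 write@20
I6 -> (22, 23, 24, 25)
I7 -> (30, 31, 37, 38)  // struct: MUL busy until I5 writes@29
I8 -> (39, 40, 46, 47)  // struct: MUL busy until I7 writes@38

cycle = 18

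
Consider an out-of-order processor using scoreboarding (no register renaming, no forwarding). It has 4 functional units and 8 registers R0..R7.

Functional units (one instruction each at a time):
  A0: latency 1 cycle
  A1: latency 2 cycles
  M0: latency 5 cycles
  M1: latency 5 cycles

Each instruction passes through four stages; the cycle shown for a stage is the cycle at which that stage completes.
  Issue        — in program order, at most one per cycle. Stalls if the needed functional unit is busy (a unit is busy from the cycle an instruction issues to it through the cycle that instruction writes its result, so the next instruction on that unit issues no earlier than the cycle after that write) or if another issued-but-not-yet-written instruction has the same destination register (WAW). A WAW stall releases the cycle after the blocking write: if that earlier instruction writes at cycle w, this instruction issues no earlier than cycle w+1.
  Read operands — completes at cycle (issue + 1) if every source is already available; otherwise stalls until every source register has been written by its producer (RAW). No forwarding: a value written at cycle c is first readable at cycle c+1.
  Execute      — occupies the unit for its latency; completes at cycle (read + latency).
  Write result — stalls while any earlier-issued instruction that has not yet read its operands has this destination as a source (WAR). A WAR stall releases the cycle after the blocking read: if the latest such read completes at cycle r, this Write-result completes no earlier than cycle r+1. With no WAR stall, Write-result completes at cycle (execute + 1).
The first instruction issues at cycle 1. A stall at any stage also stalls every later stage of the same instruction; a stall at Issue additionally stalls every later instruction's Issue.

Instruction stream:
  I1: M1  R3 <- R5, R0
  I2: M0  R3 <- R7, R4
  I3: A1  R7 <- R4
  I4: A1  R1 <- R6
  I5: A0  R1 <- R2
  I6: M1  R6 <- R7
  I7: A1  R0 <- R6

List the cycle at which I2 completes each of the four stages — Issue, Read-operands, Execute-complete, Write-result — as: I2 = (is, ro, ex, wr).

I2 = (9, 10, 15, 16)

I1 -> (1, 2, 7, 8)
I2 -> (9, 10, 15, 16)  // WAW R3: wait I1 write@8
I3 -> (10, 11, 13, 14)
I4 -> (15, 16, 18, 19)  // struct: A1 busy until I3 writes@14
I5 -> (20, 21, 22, 23)  // WAW R1: wait I4 write@19
I6 -> (21, 22, 27, 28)
I7 -> (22, 29, 31, 32)  // RAW R6: wait I6 write@28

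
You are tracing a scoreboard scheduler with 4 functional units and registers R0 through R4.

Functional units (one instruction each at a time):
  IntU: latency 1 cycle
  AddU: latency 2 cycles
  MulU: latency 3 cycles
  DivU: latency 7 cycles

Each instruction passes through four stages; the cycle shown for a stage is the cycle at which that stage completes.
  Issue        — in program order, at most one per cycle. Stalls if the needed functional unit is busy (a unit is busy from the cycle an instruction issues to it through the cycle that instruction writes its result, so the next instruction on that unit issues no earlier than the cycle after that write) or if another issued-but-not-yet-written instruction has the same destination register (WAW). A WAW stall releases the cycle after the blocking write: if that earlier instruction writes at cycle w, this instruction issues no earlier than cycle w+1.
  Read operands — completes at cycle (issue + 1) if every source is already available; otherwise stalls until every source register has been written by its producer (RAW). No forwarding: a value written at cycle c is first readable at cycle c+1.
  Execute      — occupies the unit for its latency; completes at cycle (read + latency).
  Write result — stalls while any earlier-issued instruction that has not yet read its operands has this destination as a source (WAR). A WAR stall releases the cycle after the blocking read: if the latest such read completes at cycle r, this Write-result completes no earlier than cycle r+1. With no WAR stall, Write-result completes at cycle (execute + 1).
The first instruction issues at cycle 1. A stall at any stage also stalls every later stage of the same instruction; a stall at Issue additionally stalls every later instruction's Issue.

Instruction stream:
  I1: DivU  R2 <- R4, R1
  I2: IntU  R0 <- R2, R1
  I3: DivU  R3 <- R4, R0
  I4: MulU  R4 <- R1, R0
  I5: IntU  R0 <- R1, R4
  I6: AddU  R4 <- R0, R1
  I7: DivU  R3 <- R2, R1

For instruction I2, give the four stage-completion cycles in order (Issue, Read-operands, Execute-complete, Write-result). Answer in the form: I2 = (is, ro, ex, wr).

cycle 1: I1 issues→DivU
cycle 2: I1 reads, I2 issues→IntU
cycle 9: I1 exec-done
cycle 10: I1 writes R2
cycle 11: I2 reads, I3 issues→DivU
cycle 12: I2 exec-done, I4 issues→MulU
cycle 13: I2 writes R0
cycle 14: I3 reads, I4 reads, I5 issues→IntU
cycle 17: I4 exec-done
cycle 18: I4 writes R4
cycle 19: I5 reads, I6 issues→AddU
cycle 20: I5 exec-done
cycle 21: I3 exec-done, I5 writes R0
cycle 22: I3 writes R3, I6 reads
cycle 23: I7 issues→DivU
cycle 24: I6 exec-done, I7 reads
cycle 25: I6 writes R4
cycle 31: I7 exec-done
cycle 32: I7 writes R3

I2 = (2, 11, 12, 13)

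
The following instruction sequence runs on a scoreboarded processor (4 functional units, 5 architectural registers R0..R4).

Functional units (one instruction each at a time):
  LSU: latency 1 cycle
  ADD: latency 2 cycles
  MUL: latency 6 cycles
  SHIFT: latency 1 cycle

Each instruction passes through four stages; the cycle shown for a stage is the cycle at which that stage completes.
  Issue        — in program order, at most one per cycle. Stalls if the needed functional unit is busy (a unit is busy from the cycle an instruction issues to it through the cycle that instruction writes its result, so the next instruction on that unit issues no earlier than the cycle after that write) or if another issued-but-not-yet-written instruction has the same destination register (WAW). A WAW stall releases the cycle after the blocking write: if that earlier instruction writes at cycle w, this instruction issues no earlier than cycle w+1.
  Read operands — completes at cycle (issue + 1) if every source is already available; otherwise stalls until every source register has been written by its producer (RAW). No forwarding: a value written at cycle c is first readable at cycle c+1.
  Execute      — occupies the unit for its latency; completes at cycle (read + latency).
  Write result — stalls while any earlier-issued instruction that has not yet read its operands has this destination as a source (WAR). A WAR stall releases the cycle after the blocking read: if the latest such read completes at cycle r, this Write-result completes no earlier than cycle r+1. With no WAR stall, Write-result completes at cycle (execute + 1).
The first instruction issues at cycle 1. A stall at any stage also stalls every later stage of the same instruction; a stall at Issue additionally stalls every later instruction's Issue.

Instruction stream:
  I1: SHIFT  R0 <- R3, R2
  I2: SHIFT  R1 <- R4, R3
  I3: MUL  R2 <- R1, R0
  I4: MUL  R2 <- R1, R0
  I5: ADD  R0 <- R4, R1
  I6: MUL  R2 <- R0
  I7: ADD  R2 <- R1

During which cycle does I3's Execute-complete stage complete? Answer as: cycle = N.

c1: I1 issues→SHIFT
c2: I1 reads
c3: I1 exec-done
c4: I1 writes R0
c5: I2 issues→SHIFT
c6: I2 reads · I3 issues→MUL
c7: I2 exec-done
c8: I2 writes R1
c9: I3 reads
c15: I3 exec-done
c16: I3 writes R2
c17: I4 issues→MUL
c18: I4 reads · I5 issues→ADD
c19: I5 reads
c21: I5 exec-done
c22: I5 writes R0
c24: I4 exec-done
c25: I4 writes R2
c26: I6 issues→MUL
c27: I6 reads
c33: I6 exec-done
c34: I6 writes R2
c35: I7 issues→ADD
c36: I7 reads
c38: I7 exec-done
c39: I7 writes R2

cycle = 15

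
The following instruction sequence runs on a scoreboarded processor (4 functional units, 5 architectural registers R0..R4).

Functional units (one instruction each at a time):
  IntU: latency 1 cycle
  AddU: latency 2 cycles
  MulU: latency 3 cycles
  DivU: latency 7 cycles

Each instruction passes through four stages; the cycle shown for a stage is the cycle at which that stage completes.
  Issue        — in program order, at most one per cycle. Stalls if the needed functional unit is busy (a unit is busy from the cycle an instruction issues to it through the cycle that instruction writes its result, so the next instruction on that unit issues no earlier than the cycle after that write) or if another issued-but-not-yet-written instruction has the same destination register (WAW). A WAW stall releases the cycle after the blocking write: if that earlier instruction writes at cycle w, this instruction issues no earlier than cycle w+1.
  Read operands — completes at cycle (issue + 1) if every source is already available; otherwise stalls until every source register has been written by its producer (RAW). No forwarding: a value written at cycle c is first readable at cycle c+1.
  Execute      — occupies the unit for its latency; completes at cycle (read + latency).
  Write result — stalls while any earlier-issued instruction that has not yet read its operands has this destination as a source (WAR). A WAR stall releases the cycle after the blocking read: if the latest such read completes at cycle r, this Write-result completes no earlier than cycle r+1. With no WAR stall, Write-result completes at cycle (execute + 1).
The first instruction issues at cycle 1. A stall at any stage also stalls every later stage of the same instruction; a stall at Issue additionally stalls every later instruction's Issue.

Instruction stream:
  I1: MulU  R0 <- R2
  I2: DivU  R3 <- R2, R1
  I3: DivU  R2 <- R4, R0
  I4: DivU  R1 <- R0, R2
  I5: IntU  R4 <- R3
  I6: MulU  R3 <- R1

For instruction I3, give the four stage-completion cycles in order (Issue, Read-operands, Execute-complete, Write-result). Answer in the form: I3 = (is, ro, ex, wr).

I1: IS=1 RO=2 EX=5 WR=6
I2: IS=2 RO=3 EX=10 WR=11
I3: IS=12 RO=13 EX=20 WR=21  [struct: DivU busy until I2 writes@11]
I4: IS=22 RO=23 EX=30 WR=31  [struct: DivU busy until I3 writes@21]
I5: IS=23 RO=24 EX=25 WR=26
I6: IS=24 RO=32 EX=35 WR=36  [RAW R1: wait I4 write@31]

I3 = (12, 13, 20, 21)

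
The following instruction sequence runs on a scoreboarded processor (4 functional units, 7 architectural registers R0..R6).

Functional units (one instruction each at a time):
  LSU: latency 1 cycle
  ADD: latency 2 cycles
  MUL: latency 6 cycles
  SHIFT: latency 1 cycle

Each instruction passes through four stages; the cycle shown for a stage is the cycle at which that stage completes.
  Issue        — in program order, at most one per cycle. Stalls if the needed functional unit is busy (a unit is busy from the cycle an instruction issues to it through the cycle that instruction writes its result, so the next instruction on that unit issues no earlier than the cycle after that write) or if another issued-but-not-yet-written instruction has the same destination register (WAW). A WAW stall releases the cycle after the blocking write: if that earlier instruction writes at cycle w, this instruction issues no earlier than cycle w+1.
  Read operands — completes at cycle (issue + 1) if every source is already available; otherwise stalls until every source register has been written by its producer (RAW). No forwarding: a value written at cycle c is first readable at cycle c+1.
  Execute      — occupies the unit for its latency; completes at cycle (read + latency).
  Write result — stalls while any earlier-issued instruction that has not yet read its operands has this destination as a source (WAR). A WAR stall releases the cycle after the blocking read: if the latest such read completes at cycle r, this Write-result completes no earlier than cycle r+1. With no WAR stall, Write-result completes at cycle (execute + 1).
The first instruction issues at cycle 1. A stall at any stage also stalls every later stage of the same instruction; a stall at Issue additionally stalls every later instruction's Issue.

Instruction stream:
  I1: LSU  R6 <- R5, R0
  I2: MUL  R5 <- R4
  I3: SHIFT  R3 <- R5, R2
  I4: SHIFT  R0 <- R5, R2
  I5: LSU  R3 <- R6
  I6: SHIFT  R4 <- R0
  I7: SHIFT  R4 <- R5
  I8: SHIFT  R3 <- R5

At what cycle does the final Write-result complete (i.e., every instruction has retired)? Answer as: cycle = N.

1) issue 1, read 2, done 3, write 4
2) issue 2, read 3, done 9, write 10
3) issue 3, read 11, done 12, write 13  <RAW R5: wait I2 write@10>
4) issue 14, read 15, done 16, write 17  <struct: SHIFT busy until I3 writes@13>
5) issue 15, read 16, done 17, write 18
6) issue 18, read 19, done 20, write 21  <struct: SHIFT busy until I4 writes@17>
7) issue 22, read 23, done 24, write 25  <struct: SHIFT busy until I6 writes@21>
8) issue 26, read 27, done 28, write 29  <struct: SHIFT busy until I7 writes@25>

cycle = 29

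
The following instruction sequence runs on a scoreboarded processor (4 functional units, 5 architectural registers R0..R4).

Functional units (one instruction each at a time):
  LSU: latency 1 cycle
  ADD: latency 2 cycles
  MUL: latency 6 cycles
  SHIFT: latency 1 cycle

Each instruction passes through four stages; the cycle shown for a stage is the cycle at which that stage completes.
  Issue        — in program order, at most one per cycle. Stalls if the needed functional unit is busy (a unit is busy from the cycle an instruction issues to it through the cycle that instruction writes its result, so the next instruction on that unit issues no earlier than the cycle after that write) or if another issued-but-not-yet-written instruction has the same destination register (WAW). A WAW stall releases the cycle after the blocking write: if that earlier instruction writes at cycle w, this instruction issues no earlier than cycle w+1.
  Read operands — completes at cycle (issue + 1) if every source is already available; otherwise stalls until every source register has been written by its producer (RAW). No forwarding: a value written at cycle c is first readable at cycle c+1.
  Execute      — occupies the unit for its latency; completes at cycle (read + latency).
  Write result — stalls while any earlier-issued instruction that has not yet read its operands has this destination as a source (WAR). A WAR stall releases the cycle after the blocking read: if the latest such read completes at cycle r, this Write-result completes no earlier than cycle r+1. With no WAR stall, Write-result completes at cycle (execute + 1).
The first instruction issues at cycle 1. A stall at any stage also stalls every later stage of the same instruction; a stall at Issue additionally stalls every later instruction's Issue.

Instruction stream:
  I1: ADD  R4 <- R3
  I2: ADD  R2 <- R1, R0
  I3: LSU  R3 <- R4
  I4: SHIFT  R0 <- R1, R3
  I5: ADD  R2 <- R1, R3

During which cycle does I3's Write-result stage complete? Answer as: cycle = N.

cycle = 10

I1 -> (1, 2, 4, 5)
I2 -> (6, 7, 9, 10)  // struct: ADD busy until I1 writes@5
I3 -> (7, 8, 9, 10)
I4 -> (8, 11, 12, 13)  // RAW R3: wait I3 write@10
I5 -> (11, 12, 14, 15)  // struct: ADD busy until I2 writes@10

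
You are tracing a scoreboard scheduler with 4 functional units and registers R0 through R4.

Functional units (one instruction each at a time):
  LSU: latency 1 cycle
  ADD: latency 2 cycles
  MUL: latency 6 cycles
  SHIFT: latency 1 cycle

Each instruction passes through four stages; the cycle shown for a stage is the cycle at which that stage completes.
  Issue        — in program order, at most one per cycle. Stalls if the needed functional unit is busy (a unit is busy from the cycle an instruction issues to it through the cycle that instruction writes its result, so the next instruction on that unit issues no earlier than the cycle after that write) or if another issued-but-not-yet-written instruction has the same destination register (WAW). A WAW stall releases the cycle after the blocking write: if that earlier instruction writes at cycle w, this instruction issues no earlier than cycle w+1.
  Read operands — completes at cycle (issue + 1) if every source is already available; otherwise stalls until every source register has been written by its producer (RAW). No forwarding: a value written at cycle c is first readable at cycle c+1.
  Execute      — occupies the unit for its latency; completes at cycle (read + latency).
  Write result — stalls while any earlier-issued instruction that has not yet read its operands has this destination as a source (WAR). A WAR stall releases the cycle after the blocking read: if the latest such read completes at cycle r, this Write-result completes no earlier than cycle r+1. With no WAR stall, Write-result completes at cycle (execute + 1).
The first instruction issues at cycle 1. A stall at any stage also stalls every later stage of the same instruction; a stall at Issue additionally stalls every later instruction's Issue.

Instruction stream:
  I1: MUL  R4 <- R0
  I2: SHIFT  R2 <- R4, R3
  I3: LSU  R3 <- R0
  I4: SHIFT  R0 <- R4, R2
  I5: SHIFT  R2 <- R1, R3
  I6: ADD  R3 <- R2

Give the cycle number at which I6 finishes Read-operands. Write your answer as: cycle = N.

cycle 1: I1 dispatched to MUL
cycle 2: I1 operands ready · I2 dispatched to SHIFT
cycle 3: I3 dispatched to LSU
cycle 4: I3 operands ready
cycle 5: I3 complete
cycle 8: I1 complete
cycle 9: R4←I1
cycle 10: I2 operands ready
cycle 11: I2 complete · R3←I3
cycle 12: R2←I2
cycle 13: I4 dispatched to SHIFT
cycle 14: I4 operands ready
cycle 15: I4 complete
cycle 16: R0←I4
cycle 17: I5 dispatched to SHIFT
cycle 18: I5 operands ready · I6 dispatched to ADD
cycle 19: I5 complete
cycle 20: R2←I5
cycle 21: I6 operands ready
cycle 23: I6 complete
cycle 24: R3←I6

cycle = 21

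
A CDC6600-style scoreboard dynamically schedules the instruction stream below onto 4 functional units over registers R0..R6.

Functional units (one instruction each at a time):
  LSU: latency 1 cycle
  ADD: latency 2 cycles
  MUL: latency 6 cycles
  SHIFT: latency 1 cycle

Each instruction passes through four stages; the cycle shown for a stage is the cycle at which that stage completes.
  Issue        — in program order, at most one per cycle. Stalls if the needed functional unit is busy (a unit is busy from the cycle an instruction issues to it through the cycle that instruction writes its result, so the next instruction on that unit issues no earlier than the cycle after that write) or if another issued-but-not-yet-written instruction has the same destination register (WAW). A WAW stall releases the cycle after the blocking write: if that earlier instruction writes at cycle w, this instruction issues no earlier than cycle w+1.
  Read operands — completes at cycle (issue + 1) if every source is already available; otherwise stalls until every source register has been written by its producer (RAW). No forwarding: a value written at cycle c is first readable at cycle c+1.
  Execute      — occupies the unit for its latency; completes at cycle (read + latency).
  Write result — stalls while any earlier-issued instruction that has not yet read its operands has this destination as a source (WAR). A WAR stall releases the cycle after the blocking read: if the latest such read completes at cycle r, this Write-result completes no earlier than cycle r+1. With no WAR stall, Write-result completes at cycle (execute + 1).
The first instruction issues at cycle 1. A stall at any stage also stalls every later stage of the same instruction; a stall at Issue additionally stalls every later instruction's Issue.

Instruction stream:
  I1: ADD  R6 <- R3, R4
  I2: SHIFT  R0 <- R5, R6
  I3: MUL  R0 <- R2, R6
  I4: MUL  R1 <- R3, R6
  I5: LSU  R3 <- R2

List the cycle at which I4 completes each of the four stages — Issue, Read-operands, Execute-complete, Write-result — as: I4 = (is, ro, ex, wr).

I4 = (18, 19, 25, 26)

I1  is:1  ro:2  ex:4  wr:5
I2  is:2  ro:6  ex:7  wr:8  — RAW R6: wait I1 write@5
I3  is:9  ro:10  ex:16  wr:17  — WAW R0: wait I2 write@8
I4  is:18  ro:19  ex:25  wr:26  — struct: MUL busy until I3 writes@17
I5  is:19  ro:20  ex:21  wr:22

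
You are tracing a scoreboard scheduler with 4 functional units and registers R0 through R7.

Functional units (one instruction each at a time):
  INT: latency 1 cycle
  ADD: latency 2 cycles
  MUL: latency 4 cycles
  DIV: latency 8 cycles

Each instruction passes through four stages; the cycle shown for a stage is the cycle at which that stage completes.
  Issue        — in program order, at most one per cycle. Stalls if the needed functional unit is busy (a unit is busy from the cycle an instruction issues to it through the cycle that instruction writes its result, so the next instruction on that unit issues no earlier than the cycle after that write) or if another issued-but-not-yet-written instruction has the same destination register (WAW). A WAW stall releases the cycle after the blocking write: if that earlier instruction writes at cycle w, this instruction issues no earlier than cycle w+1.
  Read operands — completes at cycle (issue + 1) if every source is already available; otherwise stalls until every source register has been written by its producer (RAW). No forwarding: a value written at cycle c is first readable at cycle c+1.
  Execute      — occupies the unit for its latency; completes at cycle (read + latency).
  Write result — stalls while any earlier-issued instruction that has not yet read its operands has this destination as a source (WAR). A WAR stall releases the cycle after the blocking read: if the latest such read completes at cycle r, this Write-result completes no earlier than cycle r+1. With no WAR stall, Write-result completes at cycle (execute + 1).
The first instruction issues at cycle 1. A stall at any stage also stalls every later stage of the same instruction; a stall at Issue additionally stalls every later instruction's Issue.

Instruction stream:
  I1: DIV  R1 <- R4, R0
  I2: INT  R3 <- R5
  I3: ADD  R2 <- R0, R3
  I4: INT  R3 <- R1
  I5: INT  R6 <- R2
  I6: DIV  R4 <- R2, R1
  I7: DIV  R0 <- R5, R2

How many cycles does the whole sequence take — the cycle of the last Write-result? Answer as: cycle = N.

cycle = 37

I1: IS=1 RO=2 EX=10 WR=11
I2: IS=2 RO=3 EX=4 WR=5
I3: IS=3 RO=6 EX=8 WR=9  [RAW R3: wait I2 write@5]
I4: IS=6 RO=12 EX=13 WR=14  [struct: INT busy until I2 writes@5; RAW R1: wait I1 write@11]
I5: IS=15 RO=16 EX=17 WR=18  [struct: INT busy until I4 writes@14]
I6: IS=16 RO=17 EX=25 WR=26
I7: IS=27 RO=28 EX=36 WR=37  [struct: DIV busy until I6 writes@26]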